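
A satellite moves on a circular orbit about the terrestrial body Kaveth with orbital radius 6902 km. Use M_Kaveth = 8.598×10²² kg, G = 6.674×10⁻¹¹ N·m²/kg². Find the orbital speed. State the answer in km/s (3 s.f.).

μ = GM = 6.674×10⁻¹¹ × 8.598×10²² = 5.738×10¹² m³/s².
r = 6902 km = 6.902×10⁶ m.
For a circular orbit v = √(μ/r) = √(5.738×10¹² / 6.902×10⁶) = √(8.314×10⁵) = 911.8 m/s.
That is 0.9118 km/s.

v ≈ 0.912 km/s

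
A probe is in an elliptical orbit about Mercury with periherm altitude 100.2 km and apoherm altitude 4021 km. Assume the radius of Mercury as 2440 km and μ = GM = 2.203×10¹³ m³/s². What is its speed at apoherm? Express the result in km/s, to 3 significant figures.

v ≈ 1.39 km/s

r_p = 2440 + 100.2 = 2540.2 km = 2.5402×10⁶ m.
r_a = 2440 + 4021 = 6461.0 km = 6.4610×10⁶ m.
Semi-major axis a = (r_p + r_a)/2 = 4500.6 km = 4.501×10⁶ m.
Vis-viva: v² = μ(2/r − 1/a) = 2.203×10¹³ × (3.095×10⁻⁷ − 2.222×10⁻⁷) = 1.924×10⁶ m²/s².
v = 1387 m/s = 1.387 km/s.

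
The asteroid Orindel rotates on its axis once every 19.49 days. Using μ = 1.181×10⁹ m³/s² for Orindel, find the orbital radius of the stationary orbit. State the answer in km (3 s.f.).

T = 19.49 days = 1.684×10⁶ s.
A synchronous orbit has period T, so by Kepler's third law a = (μT²/4π²)^(1/3).
μT²/4π² = 1.181×10⁹ × (1.684×10⁶)² / 39.48 = 8.483×10¹⁹ m³.
a = 4.394×10⁶ m = 4393.9 km.

r_sync ≈ 4390 km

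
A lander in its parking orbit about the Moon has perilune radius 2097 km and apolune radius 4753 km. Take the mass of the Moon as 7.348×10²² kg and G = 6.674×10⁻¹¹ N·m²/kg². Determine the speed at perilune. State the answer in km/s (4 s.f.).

μ = GM = 6.674×10⁻¹¹ × 7.348×10²² = 4.904×10¹² m³/s².
Semi-major axis a = (r_p + r_a)/2 = 3425.0 km = 3.425×10⁶ m.
Vis-viva: v² = μ(2/r − 1/a) = 4.904×10¹² × (9.537×10⁻⁷ − 2.920×10⁻⁷) = 3.245×10⁶ m²/s².
v = 1801 m/s = 1.801 km/s.

v ≈ 1.801 km/s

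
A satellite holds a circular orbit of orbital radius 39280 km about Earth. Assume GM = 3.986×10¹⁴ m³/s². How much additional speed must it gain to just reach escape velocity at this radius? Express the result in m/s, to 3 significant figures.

Δv ≈ 1320 m/s

r = 39280 km = 3.928×10⁷ m.
Circular speed v_c = √(μ/r) = 3186 m/s.
Escape speed v_esc = √(2μ/r) = √2 × v_c = 4505 m/s.
Δv = v_esc − v_c = 1319 m/s.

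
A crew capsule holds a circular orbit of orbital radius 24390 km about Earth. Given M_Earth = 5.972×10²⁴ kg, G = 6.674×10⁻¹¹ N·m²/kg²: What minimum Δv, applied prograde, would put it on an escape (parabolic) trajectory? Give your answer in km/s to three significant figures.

Δv ≈ 1.67 km/s

μ = GM = 6.674×10⁻¹¹ × 5.972×10²⁴ = 3.986×10¹⁴ m³/s².
r = 24390 km = 2.439×10⁷ m.
Circular speed v_c = √(μ/r) = 4042 m/s.
Escape speed v_esc = √(2μ/r) = √2 × v_c = 5717 m/s.
Δv = v_esc − v_c = 1674 m/s = 1.674 km/s.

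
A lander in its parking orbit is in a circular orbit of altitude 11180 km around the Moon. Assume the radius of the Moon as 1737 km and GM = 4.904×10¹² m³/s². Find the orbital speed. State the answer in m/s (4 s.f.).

v ≈ 616.2 m/s

r = 1737 + 11180 = 12917 km = 1.2917×10⁷ m.
For a circular orbit v = √(μ/r) = √(4.904×10¹² / 1.292×10⁷) = √(3.797×10⁵) = 616.2 m/s.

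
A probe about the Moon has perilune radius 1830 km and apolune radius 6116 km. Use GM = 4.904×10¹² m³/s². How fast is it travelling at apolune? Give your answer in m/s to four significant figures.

v ≈ 607.7 m/s

Semi-major axis a = (r_p + r_a)/2 = 3973.0 km = 3.973×10⁶ m.
Vis-viva: v² = μ(2/r − 1/a) = 4.904×10¹² × (3.270×10⁻⁷ − 2.517×10⁻⁷) = 3.693×10⁵ m²/s².
v = 607.7 m/s.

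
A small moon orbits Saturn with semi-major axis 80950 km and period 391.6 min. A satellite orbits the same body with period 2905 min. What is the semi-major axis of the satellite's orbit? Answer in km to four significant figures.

Kepler's third law: a³ ∝ T², so a₂ = a₁ (T₂/T₁)^(2/3).
T₂/T₁ = 7.418, (T₂/T₁)^(2/3) = 3.804.
a₂ = 80950 × 3.804 = 3.079×10⁵ km.

a₂ ≈ 3.079×10⁵ km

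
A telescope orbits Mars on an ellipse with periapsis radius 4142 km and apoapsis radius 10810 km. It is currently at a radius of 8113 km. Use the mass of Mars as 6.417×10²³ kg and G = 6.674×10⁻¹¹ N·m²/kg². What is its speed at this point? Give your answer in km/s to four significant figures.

μ = GM = 6.674×10⁻¹¹ × 6.417×10²³ = 4.283×10¹³ m³/s².
Semi-major axis a = (r_p + r_a)/2 = 7476.0 km = 7.476×10⁶ m.
Vis-viva: v² = μ(2/r − 1/a) = 4.283×10¹³ × (2.465×10⁻⁷ − 1.338×10⁻⁷) = 4.829×10⁶ m²/s².
v = 2198 m/s = 2.198 km/s.

v ≈ 2.198 km/s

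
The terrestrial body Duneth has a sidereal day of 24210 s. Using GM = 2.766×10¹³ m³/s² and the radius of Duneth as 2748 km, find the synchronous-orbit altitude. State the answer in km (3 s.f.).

h_sync ≈ 4680 km

A synchronous orbit has period T, so by Kepler's third law a = (μT²/4π²)^(1/3).
μT²/4π² = 2.766×10¹³ × (2.421×10⁴)² / 39.48 = 4.107×10²⁰ m³.
a = 7.433×10⁶ m = 7432.9 km.
Altitude h = a − R = 7432.9 − 2748 = 4684.9 km.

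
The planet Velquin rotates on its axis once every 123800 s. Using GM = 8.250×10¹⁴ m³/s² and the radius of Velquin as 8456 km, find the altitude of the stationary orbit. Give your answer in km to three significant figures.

h_sync ≈ 60000 km

A synchronous orbit has period T, so by Kepler's third law a = (μT²/4π²)^(1/3).
μT²/4π² = 8.250×10¹⁴ × (1.238×10⁵)² / 39.48 = 3.203×10²³ m³.
a = 6.842×10⁷ m = 68419 km.
Altitude h = a − R = 68419 − 8456 = 59963 km.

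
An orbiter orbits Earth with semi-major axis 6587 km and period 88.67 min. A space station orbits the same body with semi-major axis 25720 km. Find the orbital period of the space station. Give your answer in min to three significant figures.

T₂ ≈ 684 min

Kepler's third law: T² ∝ a³, so T₂ = T₁ (a₂/a₁)^(3/2).
a₂/a₁ = 3.905, (a₂/a₁)^(3/2) = 7.716.
T₂ = 88.67 × 7.716 = 684.2 min.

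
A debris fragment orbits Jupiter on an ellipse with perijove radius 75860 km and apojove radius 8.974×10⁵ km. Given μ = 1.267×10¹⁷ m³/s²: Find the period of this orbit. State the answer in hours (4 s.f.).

T ≈ 52.64 hours

Semi-major axis a = (r_p + r_a)/2 = (75860 + 8.9740×10⁵)/2 = 4.8663×10⁵ km = 4.866×10⁸ m.
By Kepler's third law T = 2π√(a³/μ) = 2π × 3.016×10⁴ = 1.895×10⁵ s.
= 52.64 hours.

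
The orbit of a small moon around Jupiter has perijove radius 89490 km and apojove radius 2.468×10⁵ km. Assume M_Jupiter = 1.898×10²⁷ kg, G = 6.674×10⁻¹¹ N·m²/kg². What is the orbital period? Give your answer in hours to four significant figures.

T ≈ 10.69 hours

μ = GM = 6.674×10⁻¹¹ × 1.898×10²⁷ = 1.267×10¹⁷ m³/s².
Semi-major axis a = (r_p + r_a)/2 = (89490 + 2.4680×10⁵)/2 = 1.6814×10⁵ km = 1.681×10⁸ m.
By Kepler's third law T = 2π√(a³/μ) = 2π × 6.126×10³ = 3.849×10⁴ s.
= 10.69 hours.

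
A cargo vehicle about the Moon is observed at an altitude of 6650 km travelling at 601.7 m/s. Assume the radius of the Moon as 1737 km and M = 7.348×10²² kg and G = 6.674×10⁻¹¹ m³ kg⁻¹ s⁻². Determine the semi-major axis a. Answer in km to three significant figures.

a ≈ 6070 km

μ = GM = 6.674×10⁻¹¹ × 7.348×10²² = 4.904×10¹² m³/s².
r = 1737 + 6650 = 8387.0 km = 8.387×10⁶ m.
Specific orbital energy ε = v²/2 − μ/r = (601.7)²/2 − 4.904×10¹²/8.387×10⁶ = -4.037×10⁵ J/kg.
Since ε = −μ/(2a), a = −μ/(2ε) = 6.074×10⁶ m = 6073.9 km.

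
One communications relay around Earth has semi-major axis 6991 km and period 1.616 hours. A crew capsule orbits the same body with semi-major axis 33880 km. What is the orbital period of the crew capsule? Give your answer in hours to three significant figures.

T₂ ≈ 17.2 hours

Kepler's third law: T² ∝ a³, so T₂ = T₁ (a₂/a₁)^(3/2).
a₂/a₁ = 4.846, (a₂/a₁)^(3/2) = 10.67.
T₂ = 1.616 × 10.67 = 17.24 hours.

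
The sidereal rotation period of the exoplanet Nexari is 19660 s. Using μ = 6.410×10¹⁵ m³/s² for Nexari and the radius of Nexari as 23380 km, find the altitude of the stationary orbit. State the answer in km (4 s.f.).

A synchronous orbit has period T, so by Kepler's third law a = (μT²/4π²)^(1/3).
μT²/4π² = 6.410×10¹⁵ × (1.966×10⁴)² / 39.48 = 6.276×10²² m³.
a = 3.974×10⁷ m = 39739 km.
Altitude h = a − R = 39739 − 23380 = 16359 km.

h_sync ≈ 16360 km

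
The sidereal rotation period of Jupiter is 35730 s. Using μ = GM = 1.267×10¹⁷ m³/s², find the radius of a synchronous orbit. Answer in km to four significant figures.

A synchronous orbit has period T, so by Kepler's third law a = (μT²/4π²)^(1/3).
μT²/4π² = 1.267×10¹⁷ × (3.573×10⁴)² / 39.48 = 4.097×10²⁴ m³.
a = 1.600×10⁸ m = 1.6002×10⁵ km.

r_sync ≈ 1.600×10⁵ km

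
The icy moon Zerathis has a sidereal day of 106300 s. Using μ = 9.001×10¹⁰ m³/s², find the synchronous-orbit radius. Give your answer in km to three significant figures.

r_sync ≈ 2950 km

A synchronous orbit has period T, so by Kepler's third law a = (μT²/4π²)^(1/3).
μT²/4π² = 9.001×10¹⁰ × (1.063×10⁵)² / 39.48 = 2.576×10¹⁹ m³.
a = 2.953×10⁶ m = 2953.5 km.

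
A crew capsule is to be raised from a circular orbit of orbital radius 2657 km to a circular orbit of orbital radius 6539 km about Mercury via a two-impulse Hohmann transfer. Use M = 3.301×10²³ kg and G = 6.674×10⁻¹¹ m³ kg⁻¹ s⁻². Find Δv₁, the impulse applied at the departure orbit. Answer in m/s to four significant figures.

μ = GM = 6.674×10⁻¹¹ × 3.301×10²³ = 2.203×10¹³ m³/s².
r₁ = 2657 km = 2.657×10⁶ m.
r₂ = 6539 km = 6.539×10⁶ m.
Transfer ellipse a_t = (r₁ + r₂)/2 = 4.598×10⁶ m.
At r₁: circular v_c1 = √(μ/r₁) = 2880 m/s; transfer-periherm v_p = √[μ(2/r₁ − 1/a_t)] = 3434 m/s.
Δv₁ = v_p − v_c1 = 554.4 m/s.

Δv ≈ 554.4 m/s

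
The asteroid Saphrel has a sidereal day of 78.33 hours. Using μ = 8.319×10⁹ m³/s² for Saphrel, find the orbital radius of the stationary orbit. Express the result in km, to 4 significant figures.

T = 78.33 hours = 2.820×10⁵ s.
A synchronous orbit has period T, so by Kepler's third law a = (μT²/4π²)^(1/3).
μT²/4π² = 8.319×10⁹ × (2.820×10⁵)² / 39.48 = 1.676×10¹⁹ m³.
a = 2.559×10⁶ m = 2558.9 km.

r_sync ≈ 2559 km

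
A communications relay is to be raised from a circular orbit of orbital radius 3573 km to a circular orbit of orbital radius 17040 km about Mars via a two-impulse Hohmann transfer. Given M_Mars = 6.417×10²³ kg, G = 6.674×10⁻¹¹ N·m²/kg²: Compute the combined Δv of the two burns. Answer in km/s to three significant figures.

μ = GM = 6.674×10⁻¹¹ × 6.417×10²³ = 4.283×10¹³ m³/s².
r₁ = 3573 km = 3.573×10⁶ m.
r₂ = 17040 km = 1.704×10⁷ m.
Transfer ellipse a_t = (r₁ + r₂)/2 = 1.031×10⁷ m.
At r₁: circular v_c1 = √(μ/r₁) = 3462 m/s; transfer-periapsis v_p = √[μ(2/r₁ − 1/a_t)] = 4452 m/s.
Δv₁ = v_p − v_c1 = 989.5 m/s.
At r₂: circular v_c2 = √(μ/r₂) = 1585 m/s; transfer-apoapsis v_a = √[μ(2/r₂ − 1/a_t)] = 933.4 m/s.
Δv₂ = v_c2 − v_a = 651.9 m/s.
Total Δv = Δv₁ + Δv₂ = 1641 m/s = 1.641 km/s.

Δv_total ≈ 1.64 km/s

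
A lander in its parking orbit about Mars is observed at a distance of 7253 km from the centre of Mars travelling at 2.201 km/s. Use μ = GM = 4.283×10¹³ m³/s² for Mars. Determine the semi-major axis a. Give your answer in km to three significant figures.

r = 7.253×10⁶ m.
Specific orbital energy ε = v²/2 − μ/r = (2201)²/2 − 4.283×10¹³/7.253×10⁶ = -3.483×10⁶ J/kg.
Since ε = −μ/(2a), a = −μ/(2ε) = 6.149×10⁶ m = 6148.5 km.

a ≈ 6150 km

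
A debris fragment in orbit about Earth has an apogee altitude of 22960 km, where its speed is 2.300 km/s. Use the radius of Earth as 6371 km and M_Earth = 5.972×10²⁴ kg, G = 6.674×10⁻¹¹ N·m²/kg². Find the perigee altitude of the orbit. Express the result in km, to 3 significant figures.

perigee altitude ≈ 718 km

μ = GM = 6.674×10⁻¹¹ × 5.972×10²⁴ = 3.986×10¹⁴ m³/s².
r_a = 6371 + 22960 = 29331 km = 2.933×10⁷ m.
Specific energy ε = v²/2 − μ/r = -1.094×10⁷ J/kg, so a = −μ/(2ε) = 1.821×10⁷ m.
The apsides satisfy r_p + r_a = 2a, so the perigee radius is 2a − r_a = 7.089×10⁶ m = 7089.0 km.
Perigee altitude = 7089.0 − 6371 = 718.03 km.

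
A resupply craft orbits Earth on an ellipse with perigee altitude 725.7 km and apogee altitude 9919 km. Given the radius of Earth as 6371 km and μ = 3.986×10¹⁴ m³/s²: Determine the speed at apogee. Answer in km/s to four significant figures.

r_p = 6371 + 725.7 = 7096.7 km = 7.0967×10⁶ m.
r_a = 6371 + 9919 = 16290 km = 1.6290×10⁷ m.
Semi-major axis a = (r_p + r_a)/2 = 11693 km = 1.169×10⁷ m.
Vis-viva: v² = μ(2/r − 1/a) = 3.986×10¹⁴ × (1.228×10⁻⁷ − 8.552×10⁻⁸) = 1.485×10⁷ m²/s².
v = 3854 m/s = 3.854 km/s.

v ≈ 3.854 km/s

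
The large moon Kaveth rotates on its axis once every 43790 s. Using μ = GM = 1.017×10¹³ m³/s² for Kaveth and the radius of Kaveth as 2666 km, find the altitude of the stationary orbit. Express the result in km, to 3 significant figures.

A synchronous orbit has period T, so by Kepler's third law a = (μT²/4π²)^(1/3).
μT²/4π² = 1.017×10¹³ × (4.379×10⁴)² / 39.48 = 4.940×10²⁰ m³.
a = 7.905×10⁶ m = 7905.0 km.
Altitude h = a − R = 7905.0 − 2666 = 5239.0 km.

h_sync ≈ 5240 km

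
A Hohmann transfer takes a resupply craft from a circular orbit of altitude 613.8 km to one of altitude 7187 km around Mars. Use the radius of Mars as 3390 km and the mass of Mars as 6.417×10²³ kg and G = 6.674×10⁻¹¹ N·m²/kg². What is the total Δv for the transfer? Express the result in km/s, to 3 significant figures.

Δv_total ≈ 1.19 km/s

μ = GM = 6.674×10⁻¹¹ × 6.417×10²³ = 4.283×10¹³ m³/s².
r₁ = 3390 + 613.8 = 4003.8 km = 4.0038×10⁶ m.
r₂ = 3390 + 7187 = 10577 km = 1.0577×10⁷ m.
Transfer ellipse a_t = (r₁ + r₂)/2 = 7.290×10⁶ m.
At r₁: circular v_c1 = √(μ/r₁) = 3271 m/s; transfer-periapsis v_p = √[μ(2/r₁ − 1/a_t)] = 3939 m/s.
Δv₁ = v_p − v_c1 = 668.8 m/s.
At r₂: circular v_c2 = √(μ/r₂) = 2012 m/s; transfer-apoapsis v_a = √[μ(2/r₂ − 1/a_t)] = 1491 m/s.
Δv₂ = v_c2 − v_a = 521.0 m/s.
Total Δv = Δv₁ + Δv₂ = 1190 m/s = 1.190 km/s.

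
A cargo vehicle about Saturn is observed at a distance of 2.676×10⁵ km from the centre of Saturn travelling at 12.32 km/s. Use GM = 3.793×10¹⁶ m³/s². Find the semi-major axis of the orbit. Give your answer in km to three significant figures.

r = 2.676×10⁸ m.
Vis-viva rearranged: 1/a = 2/r − v²/μ = 7.474×10⁻⁹ − 4.002×10⁻⁹ = 3.472×10⁻⁹ m⁻¹.
a = 2.880×10⁸ m = 2.8800×10⁵ km.

a ≈ 2.88×10⁵ km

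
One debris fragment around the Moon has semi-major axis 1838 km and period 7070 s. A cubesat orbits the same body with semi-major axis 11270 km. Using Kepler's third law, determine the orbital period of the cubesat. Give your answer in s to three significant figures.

T₂ ≈ 1.07×10⁵ s

Kepler's third law: T² ∝ a³, so T₂ = T₁ (a₂/a₁)^(3/2).
a₂/a₁ = 6.132, (a₂/a₁)^(3/2) = 15.18.
T₂ = 7070 × 15.18 = 1.073×10⁵ s.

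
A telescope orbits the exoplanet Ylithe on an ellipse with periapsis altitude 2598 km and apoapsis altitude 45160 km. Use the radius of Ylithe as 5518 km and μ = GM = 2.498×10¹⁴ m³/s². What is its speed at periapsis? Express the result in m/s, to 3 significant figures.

r_p = 5518 + 2598 = 8116.0 km = 8.1160×10⁶ m.
r_a = 5518 + 45160 = 50678 km = 5.0678×10⁷ m.
Semi-major axis a = (r_p + r_a)/2 = 29397 km = 2.940×10⁷ m.
Vis-viva: v² = μ(2/r − 1/a) = 2.498×10¹⁴ × (2.464×10⁻⁷ − 3.402×10⁻⁸) = 5.306×10⁷ m²/s².
v = 7284 m/s.

v ≈ 7280 m/s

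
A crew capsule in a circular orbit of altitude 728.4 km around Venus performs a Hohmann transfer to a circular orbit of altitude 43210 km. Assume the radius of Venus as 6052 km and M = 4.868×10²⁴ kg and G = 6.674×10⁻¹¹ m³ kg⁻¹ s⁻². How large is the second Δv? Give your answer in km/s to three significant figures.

μ = GM = 6.674×10⁻¹¹ × 4.868×10²⁴ = 3.249×10¹⁴ m³/s².
r₁ = 6052 + 728.4 = 6780.4 km = 6.7804×10⁶ m.
r₂ = 6052 + 43210 = 49262 km = 4.9262×10⁷ m.
Transfer ellipse a_t = (r₁ + r₂)/2 = 2.802×10⁷ m.
At r₁: circular v_c1 = √(μ/r₁) = 6922 m/s; transfer-periapsis v_p = √[μ(2/r₁ − 1/a_t)] = 9178 m/s.
At r₂: circular v_c2 = √(μ/r₂) = 2568 m/s; transfer-apoapsis v_a = √[μ(2/r₂ − 1/a_t)] = 1263 m/s.
Δv₂ = v_c2 − v_a = 1305 m/s.
= 1.305 km/s.

Δv ≈ 1.30 km/s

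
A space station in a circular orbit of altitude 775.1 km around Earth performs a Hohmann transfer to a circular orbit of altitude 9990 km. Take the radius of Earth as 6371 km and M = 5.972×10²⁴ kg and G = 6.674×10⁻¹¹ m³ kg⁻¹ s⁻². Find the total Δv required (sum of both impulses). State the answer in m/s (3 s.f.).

Δv_total ≈ 2430 m/s

μ = GM = 6.674×10⁻¹¹ × 5.972×10²⁴ = 3.986×10¹⁴ m³/s².
r₁ = 6371 + 775.1 = 7146.1 km = 7.1461×10⁶ m.
r₂ = 6371 + 9990 = 16361 km = 1.6361×10⁷ m.
Transfer ellipse a_t = (r₁ + r₂)/2 = 1.175×10⁷ m.
At r₁: circular v_c1 = √(μ/r₁) = 7468 m/s; transfer-perigee v_p = √[μ(2/r₁ − 1/a_t)] = 8811 m/s.
Δv₁ = v_p − v_c1 = 1343 m/s.
At r₂: circular v_c2 = √(μ/r₂) = 4936 m/s; transfer-apogee v_a = √[μ(2/r₂ − 1/a_t)] = 3849 m/s.
Δv₂ = v_c2 − v_a = 1087 m/s.
Total Δv = Δv₁ + Δv₂ = 2430 m/s.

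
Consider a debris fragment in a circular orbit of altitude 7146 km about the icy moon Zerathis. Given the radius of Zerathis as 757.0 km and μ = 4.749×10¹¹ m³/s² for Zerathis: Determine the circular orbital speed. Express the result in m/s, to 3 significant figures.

v ≈ 245 m/s

r = 757.0 + 7146 = 7903.0 km = 7.9030×10⁶ m.
For a circular orbit v = √(μ/r) = √(4.749×10¹¹ / 7.903×10⁶) = √(6.009×10⁴) = 245.1 m/s.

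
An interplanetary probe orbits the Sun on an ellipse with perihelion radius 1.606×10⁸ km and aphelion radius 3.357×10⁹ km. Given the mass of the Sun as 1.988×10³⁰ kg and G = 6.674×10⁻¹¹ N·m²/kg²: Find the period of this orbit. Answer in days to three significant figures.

μ = GM = 6.674×10⁻¹¹ × 1.988×10³⁰ = 1.327×10²⁰ m³/s².
Semi-major axis a = (r_p + r_a)/2 = (1.6060×10⁸ + 3.3570×10⁹)/2 = 1.7588×10⁹ km = 1.759×10¹² m.
By Kepler's third law T = 2π√(a³/μ) = 2π × 2.025×10⁸ = 1.272×10⁹ s.
= 14730 days.

T ≈ 14700 days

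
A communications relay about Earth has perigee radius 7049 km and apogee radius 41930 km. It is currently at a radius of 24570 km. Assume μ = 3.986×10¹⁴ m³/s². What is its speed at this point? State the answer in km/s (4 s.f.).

Semi-major axis a = (r_p + r_a)/2 = 24490 km = 2.449×10⁷ m.
Vis-viva: v² = μ(2/r − 1/a) = 3.986×10¹⁴ × (8.140×10⁻⁸ − 4.083×10⁻⁸) = 1.617×10⁷ m²/s².
v = 4021 m/s = 4.021 km/s.

v ≈ 4.021 km/s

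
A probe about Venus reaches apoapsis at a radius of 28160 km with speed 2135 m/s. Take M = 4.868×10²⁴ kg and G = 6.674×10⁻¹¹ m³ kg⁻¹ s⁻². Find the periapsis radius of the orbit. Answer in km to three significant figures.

μ = GM = 6.674×10⁻¹¹ × 4.868×10²⁴ = 3.249×10¹⁴ m³/s².
r_a = 2.816×10⁷ m.
Specific energy ε = v²/2 − μ/r = -9.258×10⁶ J/kg, so a = −μ/(2ε) = 1.755×10⁷ m.
The apsides satisfy r_p + r_a = 2a, so the periapsis radius is 2a − r_a = 6.932×10⁶ m = 6932.2 km.

periapsis radius ≈ 6930 km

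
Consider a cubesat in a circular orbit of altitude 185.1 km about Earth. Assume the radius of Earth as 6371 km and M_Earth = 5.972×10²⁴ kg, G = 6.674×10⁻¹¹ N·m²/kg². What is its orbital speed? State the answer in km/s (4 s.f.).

μ = GM = 6.674×10⁻¹¹ × 5.972×10²⁴ = 3.986×10¹⁴ m³/s².
r = 6371 + 185.1 = 6556.1 km = 6.5561×10⁶ m.
For a circular orbit v = √(μ/r) = √(3.986×10¹⁴ / 6.556×10⁶) = √(6.079×10⁷) = 7797 m/s.
That is 7.797 km/s.

v ≈ 7.797 km/s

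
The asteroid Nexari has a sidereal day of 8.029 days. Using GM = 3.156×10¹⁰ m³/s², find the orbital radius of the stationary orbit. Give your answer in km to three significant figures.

r_sync ≈ 7270 km

T = 8.029 days = 6.937×10⁵ s.
A synchronous orbit has period T, so by Kepler's third law a = (μT²/4π²)^(1/3).
μT²/4π² = 3.156×10¹⁰ × (6.937×10⁵)² / 39.48 = 3.847×10²⁰ m³.
a = 7.273×10⁶ m = 7272.9 km.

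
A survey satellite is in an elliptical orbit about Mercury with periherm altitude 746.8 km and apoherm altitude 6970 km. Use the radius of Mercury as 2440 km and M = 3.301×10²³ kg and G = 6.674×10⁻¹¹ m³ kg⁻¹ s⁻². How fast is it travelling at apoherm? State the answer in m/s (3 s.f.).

v ≈ 1090 m/s

μ = GM = 6.674×10⁻¹¹ × 3.301×10²³ = 2.203×10¹³ m³/s².
r_p = 2440 + 746.8 = 3186.8 km = 3.1868×10⁶ m.
r_a = 2440 + 6970 = 9410.0 km = 9.4100×10⁶ m.
Semi-major axis a = (r_p + r_a)/2 = 6298.4 km = 6.298×10⁶ m.
Vis-viva: v² = μ(2/r − 1/a) = 2.203×10¹³ × (2.125×10⁻⁷ − 1.588×10⁻⁷) = 1.185×10⁶ m²/s².
v = 1088 m/s.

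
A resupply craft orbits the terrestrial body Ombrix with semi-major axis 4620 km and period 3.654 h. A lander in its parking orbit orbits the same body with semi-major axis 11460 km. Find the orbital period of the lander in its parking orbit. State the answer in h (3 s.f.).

Kepler's third law: T² ∝ a³, so T₂ = T₁ (a₂/a₁)^(3/2).
a₂/a₁ = 2.481, (a₂/a₁)^(3/2) = 3.907.
T₂ = 3.654 × 3.907 = 14.28 h.

T₂ ≈ 14.3 h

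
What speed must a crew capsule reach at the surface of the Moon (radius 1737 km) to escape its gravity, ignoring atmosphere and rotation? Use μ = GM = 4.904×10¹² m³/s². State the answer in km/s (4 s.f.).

r = R = 1.737×10⁶ m.
Escape speed v_esc = √(2μ/r) = √(2 × 4.904×10¹² / 1.737×10⁶) = √(5.647×10⁶) = 2376 m/s.
= 2.376 km/s.

v_esc ≈ 2.376 km/s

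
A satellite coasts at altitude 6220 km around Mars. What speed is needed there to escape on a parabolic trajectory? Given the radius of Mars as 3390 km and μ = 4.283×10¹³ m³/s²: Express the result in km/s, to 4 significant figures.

r = 3390 + 6220 = 9610.0 km = 9.6100×10⁶ m.
Escape speed v_esc = √(2μ/r) = √(2 × 4.283×10¹³ / 9.610×10⁶) = √(8.914×10⁶) = 2986 m/s.
= 2.986 km/s.

v_esc ≈ 2.986 km/s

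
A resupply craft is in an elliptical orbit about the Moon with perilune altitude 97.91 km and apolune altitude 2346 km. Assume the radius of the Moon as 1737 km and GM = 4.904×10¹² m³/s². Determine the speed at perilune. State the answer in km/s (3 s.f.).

v ≈ 1.92 km/s

r_p = 1737 + 97.91 = 1834.9 km = 1.8349×10⁶ m.
r_a = 1737 + 2346 = 4083.0 km = 4.0830×10⁶ m.
Semi-major axis a = (r_p + r_a)/2 = 2959.0 km = 2.959×10⁶ m.
Vis-viva: v² = μ(2/r − 1/a) = 4.904×10¹² × (1.090×10⁻⁶ − 3.380×10⁻⁷) = 3.688×10⁶ m²/s².
v = 1920 m/s = 1.920 km/s.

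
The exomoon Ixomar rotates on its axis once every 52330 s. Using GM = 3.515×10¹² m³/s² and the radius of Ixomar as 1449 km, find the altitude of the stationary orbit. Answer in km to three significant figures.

A synchronous orbit has period T, so by Kepler's third law a = (μT²/4π²)^(1/3).
μT²/4π² = 3.515×10¹² × (5.233×10⁴)² / 39.48 = 2.438×10²⁰ m³.
a = 6.247×10⁶ m = 6247.3 km.
Altitude h = a − R = 6247.3 − 1449 = 4798.3 km.

h_sync ≈ 4800 km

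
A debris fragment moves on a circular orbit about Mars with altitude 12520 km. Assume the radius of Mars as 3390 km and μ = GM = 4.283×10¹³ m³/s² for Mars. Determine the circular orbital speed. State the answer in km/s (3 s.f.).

r = 3390 + 12520 = 15910 km = 1.5910×10⁷ m.
For a circular orbit v = √(μ/r) = √(4.283×10¹³ / 1.591×10⁷) = √(2.692×10⁶) = 1641 m/s.
That is 1.641 km/s.

v ≈ 1.64 km/s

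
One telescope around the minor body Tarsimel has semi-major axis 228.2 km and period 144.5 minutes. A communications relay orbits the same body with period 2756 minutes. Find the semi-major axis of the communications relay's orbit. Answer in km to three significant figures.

Kepler's third law: a³ ∝ T², so a₂ = a₁ (T₂/T₁)^(2/3).
T₂/T₁ = 19.07, (T₂/T₁)^(2/3) = 7.139.
a₂ = 228.2 × 7.139 = 1629 km.

a₂ ≈ 1630 km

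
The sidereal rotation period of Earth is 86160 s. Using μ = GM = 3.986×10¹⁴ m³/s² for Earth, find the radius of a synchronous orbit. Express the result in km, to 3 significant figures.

r_sync ≈ 42200 km

A synchronous orbit has period T, so by Kepler's third law a = (μT²/4π²)^(1/3).
μT²/4π² = 3.986×10¹⁴ × (8.616×10⁴)² / 39.48 = 7.495×10²² m³.
a = 4.216×10⁷ m = 42163 km.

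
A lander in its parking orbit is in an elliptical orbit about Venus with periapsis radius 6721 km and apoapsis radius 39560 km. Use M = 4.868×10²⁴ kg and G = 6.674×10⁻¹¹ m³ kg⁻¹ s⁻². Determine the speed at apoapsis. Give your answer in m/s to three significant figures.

v ≈ 1540 m/s

μ = GM = 6.674×10⁻¹¹ × 4.868×10²⁴ = 3.249×10¹⁴ m³/s².
Semi-major axis a = (r_p + r_a)/2 = 23140 km = 2.314×10⁷ m.
Vis-viva: v² = μ(2/r − 1/a) = 3.249×10¹⁴ × (5.056×10⁻⁸ − 4.321×10⁻⁸) = 2.385×10⁶ m²/s².
v = 1544 m/s.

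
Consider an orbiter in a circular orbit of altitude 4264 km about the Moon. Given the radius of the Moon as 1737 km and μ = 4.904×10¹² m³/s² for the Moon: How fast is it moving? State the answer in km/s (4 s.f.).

v ≈ 0.904 km/s

r = 1737 + 4264 = 6001.0 km = 6.0010×10⁶ m.
For a circular orbit v = √(μ/r) = √(4.904×10¹² / 6.001×10⁶) = √(8.172×10⁵) = 904.0 m/s.
That is 0.904 km/s.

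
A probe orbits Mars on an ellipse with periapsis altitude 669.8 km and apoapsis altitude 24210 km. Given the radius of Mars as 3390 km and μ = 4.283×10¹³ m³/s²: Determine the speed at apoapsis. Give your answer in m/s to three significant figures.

v ≈ 631 m/s

r_p = 3390 + 669.8 = 4059.8 km = 4.0598×10⁶ m.
r_a = 3390 + 24210 = 27600 km = 2.7600×10⁷ m.
Semi-major axis a = (r_p + r_a)/2 = 15830 km = 1.583×10⁷ m.
Vis-viva: v² = μ(2/r − 1/a) = 4.283×10¹³ × (7.246×10⁻⁸ − 6.317×10⁻⁸) = 3.980×10⁵ m²/s².
v = 630.9 m/s.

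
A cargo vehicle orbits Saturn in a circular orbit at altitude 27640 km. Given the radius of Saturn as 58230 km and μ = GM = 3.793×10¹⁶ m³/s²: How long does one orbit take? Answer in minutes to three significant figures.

r = 58230 + 27640 = 85870 km = 8.5870×10⁷ m.
Kepler's third law: T = 2π√(r³/μ) = 2π√((8.587×10⁷)³ / 3.793×10¹⁶).
r³/μ = 1.669×10⁷ s², so T = 2π × 4.086×10³ = 2.567×10⁴ s.
Converting: 2.567×10⁴ s ÷ 60.00 = 427.9 minutes.

T ≈ 428 minutes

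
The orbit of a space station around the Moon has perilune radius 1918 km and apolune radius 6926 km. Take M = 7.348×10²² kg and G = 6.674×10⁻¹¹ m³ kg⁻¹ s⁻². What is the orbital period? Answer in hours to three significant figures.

T ≈ 7.33 hours

μ = GM = 6.674×10⁻¹¹ × 7.348×10²² = 4.904×10¹² m³/s².
Semi-major axis a = (r_p + r_a)/2 = (1918.0 + 6926.0)/2 = 4422.0 km = 4.422×10⁶ m.
By Kepler's third law T = 2π√(a³/μ) = 2π × 4.199×10³ = 2.638×10⁴ s.
= 7.329 hours.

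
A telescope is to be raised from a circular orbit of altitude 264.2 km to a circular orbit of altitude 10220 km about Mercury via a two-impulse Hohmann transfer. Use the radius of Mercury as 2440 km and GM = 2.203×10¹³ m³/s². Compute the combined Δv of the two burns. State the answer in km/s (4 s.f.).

r₁ = 2440 + 264.2 = 2704.2 km = 2.7042×10⁶ m.
r₂ = 2440 + 10220 = 12660 km = 1.2660×10⁷ m.
Transfer ellipse a_t = (r₁ + r₂)/2 = 7.682×10⁶ m.
At r₁: circular v_c1 = √(μ/r₁) = 2854 m/s; transfer-periherm v_p = √[μ(2/r₁ − 1/a_t)] = 3664 m/s.
Δv₁ = v_p − v_c1 = 809.9 m/s.
At r₂: circular v_c2 = √(μ/r₂) = 1319 m/s; transfer-apoherm v_a = √[μ(2/r₂ − 1/a_t)] = 782.7 m/s.
Δv₂ = v_c2 − v_a = 536.5 m/s.
Total Δv = Δv₁ + Δv₂ = 1346 m/s = 1.346 km/s.

Δv_total ≈ 1.346 km/s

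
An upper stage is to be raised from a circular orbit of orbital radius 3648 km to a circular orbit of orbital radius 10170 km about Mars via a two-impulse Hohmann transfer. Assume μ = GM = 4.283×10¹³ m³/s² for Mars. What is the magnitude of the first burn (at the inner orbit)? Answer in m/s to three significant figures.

Δv ≈ 731 m/s

r₁ = 3648 km = 3.648×10⁶ m.
r₂ = 10170 km = 1.017×10⁷ m.
Transfer ellipse a_t = (r₁ + r₂)/2 = 6.909×10⁶ m.
At r₁: circular v_c1 = √(μ/r₁) = 3426 m/s; transfer-periapsis v_p = √[μ(2/r₁ − 1/a_t)] = 4157 m/s.
Δv₁ = v_p − v_c1 = 730.7 m/s.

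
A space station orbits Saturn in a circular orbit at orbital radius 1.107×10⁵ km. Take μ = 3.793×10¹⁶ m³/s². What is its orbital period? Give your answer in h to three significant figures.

T ≈ 10.4 h

r = 1.107×10⁵ km = 1.107×10⁸ m.
Kepler's third law: T = 2π√(r³/μ) = 2π√((1.107×10⁸)³ / 3.793×10¹⁶).
r³/μ = 3.577×10⁷ s², so T = 2π × 5.980×10³ = 3.758×10⁴ s.
Converting: 3.758×10⁴ s ÷ 3600 = 10.44 h.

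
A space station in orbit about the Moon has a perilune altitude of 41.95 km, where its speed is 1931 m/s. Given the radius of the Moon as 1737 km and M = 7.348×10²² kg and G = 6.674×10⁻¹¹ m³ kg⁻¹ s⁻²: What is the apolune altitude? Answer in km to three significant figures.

apolune altitude ≈ 1980 km

μ = GM = 6.674×10⁻¹¹ × 7.348×10²² = 4.904×10¹² m³/s².
r_p = 1737 + 41.95 = 1779.0 km = 1.779×10⁶ m.
Specific energy ε = v²/2 − μ/r = -8.923×10⁵ J/kg, so a = −μ/(2ε) = 2.748×10⁶ m.
The apsides satisfy r_p + r_a = 2a, so the apolune radius is 2a − r_p = 3.717×10⁶ m = 3716.8 km.
Apolune altitude = 3716.8 − 1737 = 1979.8 km.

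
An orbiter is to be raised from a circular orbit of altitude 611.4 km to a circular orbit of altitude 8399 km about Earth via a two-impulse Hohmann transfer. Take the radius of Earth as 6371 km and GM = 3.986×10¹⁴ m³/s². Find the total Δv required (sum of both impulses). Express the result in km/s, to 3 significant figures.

r₁ = 6371 + 611.4 = 6982.4 km = 6.9824×10⁶ m.
r₂ = 6371 + 8399 = 14770 km = 1.4770×10⁷ m.
Transfer ellipse a_t = (r₁ + r₂)/2 = 1.088×10⁷ m.
At r₁: circular v_c1 = √(μ/r₁) = 7556 m/s; transfer-perigee v_p = √[μ(2/r₁ − 1/a_t)] = 8805 m/s.
Δv₁ = v_p − v_c1 = 1249 m/s.
At r₂: circular v_c2 = √(μ/r₂) = 5195 m/s; transfer-apogee v_a = √[μ(2/r₂ − 1/a_t)] = 4162 m/s.
Δv₂ = v_c2 − v_a = 1033 m/s.
Total Δv = Δv₁ + Δv₂ = 2282 m/s = 2.282 km/s.

Δv_total ≈ 2.28 km/s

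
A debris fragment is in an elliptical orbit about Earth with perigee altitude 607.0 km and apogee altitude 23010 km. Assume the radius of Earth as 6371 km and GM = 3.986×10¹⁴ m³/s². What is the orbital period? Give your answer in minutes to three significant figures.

r_p = 6371 + 607.0 = 6978.0 km = 6.9780×10⁶ m.
r_a = 6371 + 23010 = 29381 km = 2.9381×10⁷ m.
Semi-major axis a = (r_p + r_a)/2 = (6978.0 + 29381)/2 = 18180 km = 1.818×10⁷ m.
By Kepler's third law T = 2π√(a³/μ) = 2π × 3.882×10³ = 2.439×10⁴ s.
= 406.6 minutes.

T ≈ 407 minutes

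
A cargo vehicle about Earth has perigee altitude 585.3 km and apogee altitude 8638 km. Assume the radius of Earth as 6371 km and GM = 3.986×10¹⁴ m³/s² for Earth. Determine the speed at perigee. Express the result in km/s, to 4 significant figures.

v ≈ 8.849 km/s

r_p = 6371 + 585.3 = 6956.3 km = 6.9563×10⁶ m.
r_a = 6371 + 8638 = 15009 km = 1.5009×10⁷ m.
Semi-major axis a = (r_p + r_a)/2 = 10983 km = 1.098×10⁷ m.
Vis-viva: v² = μ(2/r − 1/a) = 3.986×10¹⁴ × (2.875×10⁻⁷ − 9.105×10⁻⁸) = 7.831×10⁷ m²/s².
v = 8849 m/s = 8.849 km/s.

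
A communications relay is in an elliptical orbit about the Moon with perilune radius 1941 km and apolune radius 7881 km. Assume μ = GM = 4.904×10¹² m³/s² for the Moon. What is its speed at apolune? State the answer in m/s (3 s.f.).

Semi-major axis a = (r_p + r_a)/2 = 4911.0 km = 4.911×10⁶ m.
Vis-viva: v² = μ(2/r − 1/a) = 4.904×10¹² × (2.538×10⁻⁷ − 2.036×10⁻⁷) = 2.459×10⁵ m²/s².
v = 495.9 m/s.

v ≈ 496 m/s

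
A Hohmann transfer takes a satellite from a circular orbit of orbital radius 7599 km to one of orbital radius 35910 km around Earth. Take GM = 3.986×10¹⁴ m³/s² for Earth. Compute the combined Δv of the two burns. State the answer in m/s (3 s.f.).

r₁ = 7599 km = 7.599×10⁶ m.
r₂ = 35910 km = 3.591×10⁷ m.
Transfer ellipse a_t = (r₁ + r₂)/2 = 2.175×10⁷ m.
At r₁: circular v_c1 = √(μ/r₁) = 7243 m/s; transfer-perigee v_p = √[μ(2/r₁ − 1/a_t)] = 9305 m/s.
Δv₁ = v_p − v_c1 = 2063 m/s.
At r₂: circular v_c2 = √(μ/r₂) = 3332 m/s; transfer-apogee v_a = √[μ(2/r₂ − 1/a_t)] = 1969 m/s.
Δv₂ = v_c2 − v_a = 1363 m/s.
Total Δv = Δv₁ + Δv₂ = 3425 m/s.

Δv_total ≈ 3430 m/s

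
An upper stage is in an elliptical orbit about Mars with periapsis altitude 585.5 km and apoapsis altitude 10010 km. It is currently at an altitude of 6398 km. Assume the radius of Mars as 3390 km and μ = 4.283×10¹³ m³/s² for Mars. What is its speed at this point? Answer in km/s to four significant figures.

r_p = 3390 + 585.5 = 3975.5 km = 3.9755×10⁶ m.
r_a = 3390 + 10010 = 13400 km = 1.3400×10⁷ m.
r = 3390 + 6398 = 9788.0 km = 9.788×10⁶ m.
Semi-major axis a = (r_p + r_a)/2 = 8687.8 km = 8.688×10⁶ m.
Vis-viva: v² = μ(2/r − 1/a) = 4.283×10¹³ × (2.043×10⁻⁷ − 1.151×10⁻⁷) = 3.822×10⁶ m²/s².
v = 1955 m/s = 1.955 km/s.

v ≈ 1.955 km/s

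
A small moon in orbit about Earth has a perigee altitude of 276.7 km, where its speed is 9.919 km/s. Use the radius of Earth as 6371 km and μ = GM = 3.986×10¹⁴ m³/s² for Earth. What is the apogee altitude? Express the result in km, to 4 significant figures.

r_p = 6371 + 276.7 = 6647.7 km = 6.648×10⁶ m.
Specific energy ε = v²/2 − μ/r = -1.077×10⁷ J/kg, so a = −μ/(2ε) = 1.851×10⁷ m.
The apsides satisfy r_p + r_a = 2a, so the apogee radius is 2a − r_p = 3.037×10⁷ m = 30372 km.
Apogee altitude = 30372 − 6371 = 24001 km.

apogee altitude ≈ 24000 km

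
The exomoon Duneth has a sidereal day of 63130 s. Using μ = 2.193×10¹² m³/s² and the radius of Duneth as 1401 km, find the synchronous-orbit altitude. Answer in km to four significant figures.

h_sync ≈ 4648 km

A synchronous orbit has period T, so by Kepler's third law a = (μT²/4π²)^(1/3).
μT²/4π² = 2.193×10¹² × (6.313×10⁴)² / 39.48 = 2.214×10²⁰ m³.
a = 6.049×10⁶ m = 6049.5 km.
Altitude h = a − R = 6049.5 − 1401 = 4648.5 km.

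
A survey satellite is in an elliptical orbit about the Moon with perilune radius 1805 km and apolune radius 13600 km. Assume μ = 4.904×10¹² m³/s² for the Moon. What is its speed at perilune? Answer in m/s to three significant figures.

v ≈ 2190 m/s

Semi-major axis a = (r_p + r_a)/2 = 7702.5 km = 7.702×10⁶ m.
Vis-viva: v² = μ(2/r − 1/a) = 4.904×10¹² × (1.108×10⁻⁶ − 1.298×10⁻⁷) = 4.797×10⁶ m²/s².
v = 2190 m/s.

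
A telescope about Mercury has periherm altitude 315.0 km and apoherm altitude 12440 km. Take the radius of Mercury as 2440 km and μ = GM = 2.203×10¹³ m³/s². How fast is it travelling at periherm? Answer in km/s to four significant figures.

v ≈ 3.673 km/s

r_p = 2440 + 315.0 = 2755.0 km = 2.7550×10⁶ m.
r_a = 2440 + 12440 = 14880 km = 1.4880×10⁷ m.
Semi-major axis a = (r_p + r_a)/2 = 8817.5 km = 8.818×10⁶ m.
Vis-viva: v² = μ(2/r − 1/a) = 2.203×10¹³ × (7.260×10⁻⁷ − 1.134×10⁻⁷) = 1.349×10⁷ m²/s².
v = 3673 m/s = 3.673 km/s.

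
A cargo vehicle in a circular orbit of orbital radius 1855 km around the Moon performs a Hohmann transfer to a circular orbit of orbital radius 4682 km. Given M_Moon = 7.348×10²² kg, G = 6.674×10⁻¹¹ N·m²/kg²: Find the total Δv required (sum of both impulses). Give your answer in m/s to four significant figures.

μ = GM = 6.674×10⁻¹¹ × 7.348×10²² = 4.904×10¹² m³/s².
r₁ = 1855 km = 1.855×10⁶ m.
r₂ = 4682 km = 4.682×10⁶ m.
Transfer ellipse a_t = (r₁ + r₂)/2 = 3.268×10⁶ m.
At r₁: circular v_c1 = √(μ/r₁) = 1626 m/s; transfer-perilune v_p = √[μ(2/r₁ − 1/a_t)] = 1946 m/s.
Δv₁ = v_p − v_c1 = 320.1 m/s.
At r₂: circular v_c2 = √(μ/r₂) = 1023 m/s; transfer-apolune v_a = √[μ(2/r₂ − 1/a_t)] = 771.0 m/s.
Δv₂ = v_c2 − v_a = 252.4 m/s.
Total Δv = Δv₁ + Δv₂ = 572.5 m/s.

Δv_total ≈ 572.5 m/s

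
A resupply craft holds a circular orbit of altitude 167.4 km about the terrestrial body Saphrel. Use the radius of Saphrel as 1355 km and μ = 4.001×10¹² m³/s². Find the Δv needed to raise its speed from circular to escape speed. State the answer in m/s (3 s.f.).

Δv ≈ 671 m/s

r = 1355 + 167.4 = 1522.4 km = 1.5224×10⁶ m.
Circular speed v_c = √(μ/r) = 1621 m/s.
Escape speed v_esc = √(2μ/r) = √2 × v_c = 2293 m/s.
Δv = v_esc − v_c = 671.5 m/s.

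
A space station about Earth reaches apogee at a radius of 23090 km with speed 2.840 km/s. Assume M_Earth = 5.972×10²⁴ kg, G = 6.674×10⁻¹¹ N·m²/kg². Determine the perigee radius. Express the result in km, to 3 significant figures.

μ = GM = 6.674×10⁻¹¹ × 5.972×10²⁴ = 3.986×10¹⁴ m³/s².
r_a = 2.309×10⁷ m.
Specific energy ε = v²/2 − μ/r = -1.323×10⁷ J/kg, so a = −μ/(2ε) = 1.506×10⁷ m.
The apsides satisfy r_p + r_a = 2a, so the perigee radius is 2a − r_a = 7.039×10⁶ m = 7039.0 km.

perigee radius ≈ 7040 km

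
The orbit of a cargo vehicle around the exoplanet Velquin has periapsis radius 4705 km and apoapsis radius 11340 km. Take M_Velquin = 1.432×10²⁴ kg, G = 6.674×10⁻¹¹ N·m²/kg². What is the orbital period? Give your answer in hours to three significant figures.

μ = GM = 6.674×10⁻¹¹ × 1.432×10²⁴ = 9.557×10¹³ m³/s².
Semi-major axis a = (r_p + r_a)/2 = (4705.0 + 11340)/2 = 8022.5 km = 8.022×10⁶ m.
By Kepler's third law T = 2π√(a³/μ) = 2π × 2.324×10³ = 1.460×10⁴ s.
= 4.057 hours.

T ≈ 4.06 hours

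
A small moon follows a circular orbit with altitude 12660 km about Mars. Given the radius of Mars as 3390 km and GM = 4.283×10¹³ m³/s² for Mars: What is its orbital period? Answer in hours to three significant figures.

r = 3390 + 12660 = 16050 km = 1.6050×10⁷ m.
Kepler's third law: T = 2π√(r³/μ) = 2π√((1.605×10⁷)³ / 4.283×10¹³).
r³/μ = 9.653×10⁷ s², so T = 2π × 9.825×10³ = 6.173×10⁴ s.
Converting: 6.173×10⁴ s ÷ 3600 = 17.15 hours.

T ≈ 17.1 hours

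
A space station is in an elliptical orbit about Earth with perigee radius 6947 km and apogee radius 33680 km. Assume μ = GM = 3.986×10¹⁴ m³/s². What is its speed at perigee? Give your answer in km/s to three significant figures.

v ≈ 9.75 km/s

Semi-major axis a = (r_p + r_a)/2 = 20314 km = 2.031×10⁷ m.
Vis-viva: v² = μ(2/r − 1/a) = 3.986×10¹⁴ × (2.879×10⁻⁷ − 4.923×10⁻⁸) = 9.513×10⁷ m²/s².
v = 9754 m/s = 9.754 km/s.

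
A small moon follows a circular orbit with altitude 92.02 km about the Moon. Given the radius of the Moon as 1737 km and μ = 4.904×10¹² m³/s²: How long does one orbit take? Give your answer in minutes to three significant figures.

T ≈ 117 minutes

r = 1737 + 92.02 = 1829.0 km = 1.8290×10⁶ m.
Kepler's third law: T = 2π√(r³/μ) = 2π√((1.829×10⁶)³ / 4.904×10¹²).
r³/μ = 1.248×10⁶ s², so T = 2π × 1.117×10³ = 7.018×10³ s.
Converting: 7.018×10³ s ÷ 60.00 = 117.0 minutes.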